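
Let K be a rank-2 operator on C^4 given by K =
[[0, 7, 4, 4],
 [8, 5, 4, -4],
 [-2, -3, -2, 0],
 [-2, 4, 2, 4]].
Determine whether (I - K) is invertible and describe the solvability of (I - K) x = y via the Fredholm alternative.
(I - K) is invertible (det(I - K) = -16 ≠ 0), so for every y in C^4 the equation (I - K) x = y has a unique solution.

K has rank 2 and factors as K = U V^T = u1 v1^T + u2 v2^T with u1 = (1, 3, -1, 0), v1 = (2, 3, 2, 0), u2 = (2, -2, 0, 2), v2 = (-1, 2, 1, 2) (multiplying out reproduces the displayed K). The nonzero eigenvalues of U V^T coincide with those of the 2 x 2 matrix G = V^T U = [[v1·u1, v1·u2], [v2·u1, v2·u2]] = [[9, -2], [4, -2]], and by the Sylvester determinant identity det(I_4 - U V^T) = det(I_2 - V^T U) = det([[-8, 2], [-4, 3]]) = (-8)(3) - (2)(-4) = -16. (Direct check: I - K =
[[1, -7, -4, -4],
 [-8, -4, -4, 4],
 [2, 3, 3, 0],
 [2, -4, -2, -3]]
has determinant -16.) The finite-dimensional Fredholm alternative says: either (I - K) is invertible, or ker(I - K) ≠ {0} and then range(I - K) = ker((I - K)^*)^⊥, with dim ker(I - K) = dim ker((I - K)^*). Since det(I - K) ≠ 0, 1 is not an eigenvalue of K and ker(I - K) = {0}, so we are in the first case: for every y there is a unique x = (I - K)^(-1) y. (Explicitly, by the Woodbury identity, (I - U V^T)^(-1) = I + U (I_2 - G)^(-1) V^T.)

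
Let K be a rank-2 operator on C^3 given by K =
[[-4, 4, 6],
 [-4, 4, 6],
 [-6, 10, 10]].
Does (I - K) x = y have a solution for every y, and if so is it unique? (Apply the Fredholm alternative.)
(I - K) is invertible (det(I - K) = -33 ≠ 0), so for every y in C^3 the equation (I - K) x = y has a unique solution.

K has rank 2 and factors as K = U V^T = u1 v1^T + u2 v2^T with u1 = (2, 2, 2), v1 = (-2, 2, 3), u2 = (0, 0, 2), v2 = (-1, 3, 2) (multiplying out reproduces the displayed K). The nonzero eigenvalues of U V^T coincide with those of the 2 x 2 matrix G = V^T U = [[v1·u1, v1·u2], [v2·u1, v2·u2]] = [[6, 6], [8, 4]], and by the Sylvester determinant identity det(I_3 - U V^T) = det(I_2 - V^T U) = det([[-5, -6], [-8, -3]]) = (-5)(-3) - (-6)(-8) = -33. (Direct check: I - K =
[[5, -4, -6],
 [4, -3, -6],
 [6, -10, -9]]
has determinant -33.) The finite-dimensional Fredholm alternative says: either (I - K) is invertible, or ker(I - K) ≠ {0} and then range(I - K) = ker((I - K)^*)^⊥, with dim ker(I - K) = dim ker((I - K)^*). Since det(I - K) ≠ 0, 1 is not an eigenvalue of K and ker(I - K) = {0}, so we are in the first case: for every y there is a unique x = (I - K)^(-1) y. (Explicitly, by the Woodbury identity, (I - U V^T)^(-1) = I + U (I_2 - G)^(-1) V^T.)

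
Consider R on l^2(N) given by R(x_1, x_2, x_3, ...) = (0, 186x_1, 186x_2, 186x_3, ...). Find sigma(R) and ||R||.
sigma(R) = closed disk {z in C : |z| ≤ 186}; ||R|| = 186

Note R = 186·U where U is the unit right shift (U x)_k = x_{k-1} (with x_0 := 0); so ||R|| = 186||U|| and sigma(R) = 186·sigma(U). ||R x||^2 = sum_{k≥1} |186x_k|^2 = 34596||x||^2, so ||R|| = 186 and sigma(R) ⊂ {|z| ≤ 186}. For any |lambda| < 186, the equation (R - lambda I) x = 0 forces x_1 = 0, then 186x_k = lambda x_{k+1} ⇒ x = 0, so R has no eigenvalues. But (R - lambda I) is not surjective for |lambda| < 186: solving (R - lambda I) x = e_1 would require x_n proportional to (lambda/186)^(-n), which is not in l^2. So every |lambda| < 186 lies in the residual spectrum. The boundary |lambda| = 186 is in the approximate point spectrum (the spectrum is closed). Hence sigma(R) is the closed disk of radius 186.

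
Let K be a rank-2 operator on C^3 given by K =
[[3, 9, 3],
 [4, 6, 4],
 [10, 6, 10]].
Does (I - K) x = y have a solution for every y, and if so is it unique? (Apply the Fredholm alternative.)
(I - K) is singular (det(I - K) = 0, i.e. 1 ∈ sigma(K)). (I - K) x = y is solvable iff y ⊥ ker((I - K)^*) = span{(-1, 3, -1)}, i.e. iff -y_1 + 3y_2 - y_3 = 0. When solvable, x is determined up to adding multiples of (21, 4, -26) (ker(I - K) = span{(21, 4, -26)}, dimension 1).

K has rank 2 and factors as K = U V^T = u1 v1^T + u2 v2^T with u1 = (-1, 0, 2), v1 = (3, 0, 3), u2 = (3, 2, 2), v2 = (2, 3, 2) (multiplying out reproduces the displayed K). The nonzero eigenvalues of U V^T coincide with those of the 2 x 2 matrix G = V^T U = [[v1·u1, v1·u2], [v2·u1, v2·u2]] = [[3, 15], [2, 16]], and by the Sylvester determinant identity det(I_3 - U V^T) = det(I_2 - V^T U) = det([[-2, -15], [-2, -15]]) = (-2)(-15) - (-15)(-2) = 0. (Direct check: I - K =
[[-2, -9, -3],
 [-4, -5, -4],
 [-10, -6, -9]]
has determinant 0.) So 1 is an eigenvalue of K and (I - K) is not invertible. The finite-dimensional Fredholm alternative says: either (I - K) is invertible, or ker(I - K) ≠ {0} and then range(I - K) = ker((I - K)^*)^⊥, with dim ker(I - K) = dim ker((I - K)^*). We are in the second case, so we compute both kernels via the 2 x 2 reduction. If (I - U V^T) x = 0 then x = U (V^T x) lies in the column space of U; writing x = U b gives U (I_2 - G) b = 0, and since u1, u2 are independent, (I_2 - G) b = 0. With I_2 - G = [[-2, -15], [-2, -15]] (singular, as its determinant is 0) a null vector is b = (-15, 2), so ker(I - K) = span{-15·u1 + (2)·u2} = span{(21, 4, -26)}. For the adjoint, (I - K)^* = I - K^T = I - V U^T, and the same argument gives ker((I - K)^*) = {V a : (I_2 - G)^T a = 0}; (I_2 - G)^T = [[-2, -2], [-15, -15]] has null vector a = (-1, 1), so ker((I - K)^*) = span{-1·v1 + (1)·v2} = span{(-1, 3, -1)}. (Both kernels are 1-dimensional, matching rank(I - K) = 2.) Therefore (I - K) x = y is solvable iff <y, (-1, 3, -1)> = 0, i.e. iff -y_1 + 3y_2 - y_3 = 0; when solvable the solution set is the line x_p + c·(21, 4, -26), c ∈ C.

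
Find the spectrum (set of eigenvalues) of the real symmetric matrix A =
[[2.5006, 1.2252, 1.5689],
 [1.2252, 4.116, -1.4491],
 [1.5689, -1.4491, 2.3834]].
sigma(A) ≈ {0, 4, 5}

A is real symmetric, so its spectrum consists of real eigenvalues. Expanding the characteristic polynomial of the displayed matrix gives
  det(λ I - A) = p(λ) = λ^3 + (-9)λ^2 + (20)λ + (0).
Solving p(λ) = 0 yields eigenvalues ≈ 0, 4, 5. (A is shown rounded to 4 decimals, so these recover the underlying integer eigenvalues to within that precision.)
Verification: the trace of A = 9 equals the sum of eigenvalues 9, and det(A) ≈ 0.0000 matches the eigenvalue product 0.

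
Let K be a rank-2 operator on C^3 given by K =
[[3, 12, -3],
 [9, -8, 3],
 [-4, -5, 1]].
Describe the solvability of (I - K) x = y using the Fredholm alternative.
(I - K) is invertible (det(I - K) = -129 ≠ 0), so for every y in C^3 the equation (I - K) x = y has a unique solution.

K has rank 2 and factors as K = U V^T = u1 v1^T + u2 v2^T with u1 = (-3, 3, 1), v1 = (2, -3, 1), u2 = (-3, -1, 2), v2 = (-3, -1, 0) (multiplying out reproduces the displayed K). The nonzero eigenvalues of U V^T coincide with those of the 2 x 2 matrix G = V^T U = [[v1·u1, v1·u2], [v2·u1, v2·u2]] = [[-14, -1], [6, 10]], and by the Sylvester determinant identity det(I_3 - U V^T) = det(I_2 - V^T U) = det([[15, 1], [-6, -9]]) = (15)(-9) - (1)(-6) = -129. (Direct check: I - K =
[[-2, -12, 3],
 [-9, 9, -3],
 [4, 5, 0]]
has determinant -129.) The finite-dimensional Fredholm alternative says: either (I - K) is invertible, or ker(I - K) ≠ {0} and then range(I - K) = ker((I - K)^*)^⊥, with dim ker(I - K) = dim ker((I - K)^*). Since det(I - K) ≠ 0, 1 is not an eigenvalue of K and ker(I - K) = {0}, so we are in the first case: for every y there is a unique x = (I - K)^(-1) y. (Explicitly, by the Woodbury identity, (I - U V^T)^(-1) = I + U (I_2 - G)^(-1) V^T.)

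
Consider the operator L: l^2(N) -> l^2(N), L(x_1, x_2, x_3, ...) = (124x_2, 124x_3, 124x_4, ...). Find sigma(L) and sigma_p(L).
sigma(L) = closed disk {z in C : |z| ≤ 124}; sigma_p(L) = open disk {z in C : |z| < 124}

Note L = 124·V where V is the unit left shift (V x)_k = x_{k+1}; so sigma(L) = 124·sigma(V) and ||L|| = 124||V||. ||L x||^2 = 15376sum_{k≥2} |x_k|^2 ≤ 15376||x||^2, with equality on {x : x_1 = 0}, so ||L|| = 124. For any lambda with |lambda| < 124, set r = lambda/124 (|r| < 1); the vector x = (1, r, r^2, ...) is in l^2 and satisfies L x = 124(r, r^2, ...) = lambda x, so lambda is an eigenvalue. On the boundary |lambda| = 124 the geometric series diverges, so no l^2 eigenvector exists, but these lambda lie in the approximate point spectrum. Hence sigma(L) is the closed disk of radius 124 and sigma_p(L) is the open disk.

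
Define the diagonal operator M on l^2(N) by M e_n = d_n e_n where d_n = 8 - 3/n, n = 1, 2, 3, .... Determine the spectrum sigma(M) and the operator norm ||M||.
sigma(M) = {8 - 3/n : n ≥ 1} ∪ {8}; ||M|| = 8

A bounded diagonal operator on l^2 with diagonal entries d_n has spectrum equal to the closure of {d_n : n ≥ 1}: every d_n is an eigenvalue (with eigenvector e_n), so {d_n} ⊂ sigma(M); the spectrum is closed, so its closure is too; and for lambda not in the closure, (M - lambda I) has bounded inverse (the diagonal entries 1/(d_n - lambda) are bounded). For our sequence d_n = 8 - 3/n, n = 1, 2, 3, ...:
  - {d_n} = {8 - 3/n : n ≥ 1}; the only limit point is 8
  - closure = {8 - 3/n : n ≥ 1} ∪ {8}
For the norm: a diagonal operator has ||M|| = sup_n |d_n|. Here d_n = 8 - 3/n increases monotonically from d_1 = 5 toward 8, with all terms in [5, 8); so sup_n |d_n| = 8 (the supremum is the limit, not attained). So ||M|| = 8.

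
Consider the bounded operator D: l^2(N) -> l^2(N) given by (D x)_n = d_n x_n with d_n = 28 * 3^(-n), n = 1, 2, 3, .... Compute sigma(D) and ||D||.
sigma(D) = {28 * 3^(-n) : n ≥ 1} ∪ {0}; ||D|| = 28/3

A bounded diagonal operator on l^2 with diagonal entries d_n has spectrum equal to the closure of {d_n : n ≥ 1}: every d_n is an eigenvalue (with eigenvector e_n), so {d_n} ⊂ sigma(D); the spectrum is closed, so its closure is too; and for lambda not in the closure, (D - lambda I) has bounded inverse (the diagonal entries 1/(d_n - lambda) are bounded). For our sequence d_n = 28 * 3^(-n), n = 1, 2, 3, ...:
  - {d_n} = {28 * 3^(-n) : n ≥ 1}; the only limit point is 0
  - closure = {28 * 3^(-n) : n ≥ 1} ∪ {0}
For the norm: a diagonal operator has ||D|| = sup_n |d_n|. Here d_n = 28 * 3^(-n) is positive and decreasing, so sup_n |d_n| = d_1 = 28/3. So ||D|| = 28/3.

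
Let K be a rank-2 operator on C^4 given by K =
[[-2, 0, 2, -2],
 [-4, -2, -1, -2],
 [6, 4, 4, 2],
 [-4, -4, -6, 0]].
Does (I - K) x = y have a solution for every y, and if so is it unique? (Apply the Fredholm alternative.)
(I - K) is invertible (det(I - K) = -23 ≠ 0), so for every y in C^4 the equation (I - K) x = y has a unique solution.

K has rank 2 and factors as K = U V^T = u1 v1^T + u2 v2^T with u1 = (2, 2, -2, 0), v1 = (-1, 0, 1, -1), u2 = (0, 1, -2, 2), v2 = (-2, -2, -3, 0) (multiplying out reproduces the displayed K). The nonzero eigenvalues of U V^T coincide with those of the 2 x 2 matrix G = V^T U = [[v1·u1, v1·u2], [v2·u1, v2·u2]] = [[-4, -4], [-2, 4]], and by the Sylvester determinant identity det(I_4 - U V^T) = det(I_2 - V^T U) = det([[5, 4], [2, -3]]) = (5)(-3) - (4)(2) = -23. (Direct check: I - K =
[[3, 0, -2, 2],
 [4, 3, 1, 2],
 [-6, -4, -3, -2],
 [4, 4, 6, 1]]
has determinant -23.) The finite-dimensional Fredholm alternative says: either (I - K) is invertible, or ker(I - K) ≠ {0} and then range(I - K) = ker((I - K)^*)^⊥, with dim ker(I - K) = dim ker((I - K)^*). Since det(I - K) ≠ 0, 1 is not an eigenvalue of K and ker(I - K) = {0}, so we are in the first case: for every y there is a unique x = (I - K)^(-1) y. (Explicitly, by the Woodbury identity, (I - U V^T)^(-1) = I + U (I_2 - G)^(-1) V^T.)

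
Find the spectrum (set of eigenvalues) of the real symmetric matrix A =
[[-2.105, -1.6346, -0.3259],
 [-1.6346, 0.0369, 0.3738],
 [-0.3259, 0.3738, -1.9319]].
sigma(A) ≈ {-3, -2, 1}

A is real symmetric, so its spectrum consists of real eigenvalues. Expanding the characteristic polynomial of the displayed matrix gives
  det(λ I - A) = p(λ) = λ^3 + (4)λ^2 + (1)λ + (-6).
Solving p(λ) = 0 yields eigenvalues ≈ -3, -2, 1. (A is shown rounded to 4 decimals, so these recover the underlying integer eigenvalues to within that precision.)
Verification: the trace of A = -4 equals the sum of eigenvalues -4, and det(A) ≈ 6.0004 matches the eigenvalue product 6.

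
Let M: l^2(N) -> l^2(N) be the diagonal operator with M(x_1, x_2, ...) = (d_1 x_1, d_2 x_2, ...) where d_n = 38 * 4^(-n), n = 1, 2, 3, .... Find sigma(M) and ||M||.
sigma(M) = {38 * 4^(-n) : n ≥ 1} ∪ {0}; ||M|| = 19/2

A bounded diagonal operator on l^2 with diagonal entries d_n has spectrum equal to the closure of {d_n : n ≥ 1}: every d_n is an eigenvalue (with eigenvector e_n), so {d_n} ⊂ sigma(M); the spectrum is closed, so its closure is too; and for lambda not in the closure, (M - lambda I) has bounded inverse (the diagonal entries 1/(d_n - lambda) are bounded). For our sequence d_n = 38 * 4^(-n), n = 1, 2, 3, ...:
  - {d_n} = {38 * 4^(-n) : n ≥ 1}; the only limit point is 0
  - closure = {38 * 4^(-n) : n ≥ 1} ∪ {0}
For the norm: a diagonal operator has ||M|| = sup_n |d_n|. Here d_n = 38 * 4^(-n) is positive and decreasing, so sup_n |d_n| = d_1 = 38/4 = 19/2. So ||M|| = 19/2.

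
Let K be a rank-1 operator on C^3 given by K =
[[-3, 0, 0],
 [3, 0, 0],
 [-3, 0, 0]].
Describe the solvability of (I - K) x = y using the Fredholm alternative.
(I - K) is invertible (det(I - K) = 4 ≠ 0), so for every y in C^3 the equation (I - K) x = y has a unique solution.

K has rank 1, so it is an outer product K = u v^T: every row of K is a multiple of one row vector. Reading off the entries, u = (3, -3, 3) and v = (-1, 0, 0) (row i of K equals u_i·v^T). A rank-one matrix u v^T satisfies K u = u (v·u) and kills the (2)-dimensional subspace v^⊥, so its characteristic polynomial is lambda^2 (lambda - v·u) with v·u = tr K = -3. Hence the eigenvalues of I - K are 1 (multiplicity 2) and 1 - (-3) = 4, so det(I - K) = 4. (Direct check: I - K =
[[4, 0, 0],
 [-3, 1, 0],
 [3, 0, 1]]
has determinant 4.) The finite-dimensional Fredholm alternative says: either (I - K) is invertible, or ker(I - K) ≠ {0} and then range(I - K) = ker((I - K)^*)^⊥, with dim ker(I - K) = dim ker((I - K)^*). Since det(I - K) ≠ 0, 1 is not an eigenvalue of K and ker(I - K) = {0}, so we are in the first case: for every y there is a unique x = (I - K)^(-1) y. Explicitly, by the Sherman–Morrison formula, (I - u v^T)^(-1) = I + u v^T/(1 - v·u), i.e. (I - K)^(-1) = I + K/(4).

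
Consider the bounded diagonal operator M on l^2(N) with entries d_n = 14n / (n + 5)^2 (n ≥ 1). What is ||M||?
||M|| = 7/10 (attained at n = 5)

For M diagonal, ||M|| = sup_n |d_n|. Treat f(x) = 14x / (x + 5)^2 for real x > 0. By the quotient rule, f'(x) = 14(5 - x)/(x + 5)^3, which is positive for x < 5 and negative for x > 5. So f has a unique maximum at x = 5, and since 5 is a positive integer, the supremum over n ≥ 1 is attained at n = 5: d_5 = 14·5/(5 + 5)^2 = 14·5/100 = 7/10. Hence ||M|| = 7/10.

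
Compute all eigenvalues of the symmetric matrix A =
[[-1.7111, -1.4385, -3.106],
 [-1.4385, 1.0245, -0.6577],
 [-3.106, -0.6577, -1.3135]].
sigma(A) ≈ {-5, 1, 2}

A is real symmetric, so its spectrum consists of real eigenvalues. Expanding the characteristic polynomial of the displayed matrix gives
  det(λ I - A) = p(λ) = λ^3 + (2)λ^2 + (-13)λ + (10).
Solving p(λ) = 0 yields eigenvalues ≈ -5, 1, 2. (A is shown rounded to 4 decimals, so these recover the underlying integer eigenvalues to within that precision.)
Verification: the trace of A = -2 equals the sum of eigenvalues -2, and det(A) ≈ -10.0000 matches the eigenvalue product -10.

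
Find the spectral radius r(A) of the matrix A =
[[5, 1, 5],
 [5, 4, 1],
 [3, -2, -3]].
r(A) ≈ 6.4733

The eigenvalues of A are the roots of its characteristic polynomial. With M = A (coefficients from the trace, the sum of principal 2x2 minors, and det A):
  p(λ) = det(λ I - M) = λ^3 - 6λ^2 - 25λ + 142.
No integer candidate from the rational root theorem (±divisors of 142) is a root, so the roots are irrational. The cubic discriminant is Δ = 46660 > 0, so there are three distinct real roots. p(-5) = -8 and p(-4) = 82 have opposite signs, so a root lies in (-5, -4); Newton's method refines it to λ ≈ -4.9262. p(4) = 10 and p(5) = -8 have opposite signs, so a root lies in (4, 5); Newton's method refines it to λ ≈ 4.453. p(6) = -8 and p(7) = 16 have opposite signs, so a root lies in (6, 7); Newton's method refines it to λ ≈ 6.4733. Check (Vieta): the three roots sum to 6, matching tr M = 6.
Thus the eigenvalues (to 4 decimals) are -4.9262 (modulus 4.9262); 4.453 (modulus 4.453); 6.4733 (modulus 6.4733). The spectral radius is the largest modulus: r(A) ≈ 6.4733. (Cross-check: r(A) ≤ ||A||_2 ≈ 8.9899; equality holds whenever A is normal, though it can also hold for some non-normal A.)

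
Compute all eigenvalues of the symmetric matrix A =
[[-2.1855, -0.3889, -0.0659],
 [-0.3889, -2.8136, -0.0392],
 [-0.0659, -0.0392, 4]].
sigma(A) ≈ {-3, -2, 4}

A is real symmetric, so its spectrum consists of real eigenvalues. Expanding the characteristic polynomial of the displayed matrix gives
  det(λ I - A) = p(λ) = λ^3 + (1)λ^2 + (-14)λ + (-24).
Solving p(λ) = 0 yields eigenvalues ≈ -3, -2, 4. (A is shown rounded to 4 decimals, so these recover the underlying integer eigenvalues to within that precision.)
Verification: the trace of A = -1 equals the sum of eigenvalues -1, and det(A) ≈ 23.9997 matches the eigenvalue product 24.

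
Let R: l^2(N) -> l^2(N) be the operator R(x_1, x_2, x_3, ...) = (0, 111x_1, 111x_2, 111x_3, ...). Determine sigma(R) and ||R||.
sigma(R) = closed disk {z in C : |z| ≤ 111}; ||R|| = 111

Note R = 111·U where U is the unit right shift (U x)_k = x_{k-1} (with x_0 := 0); so ||R|| = 111||U|| and sigma(R) = 111·sigma(U). ||R x||^2 = sum_{k≥1} |111x_k|^2 = 12321||x||^2, so ||R|| = 111 and sigma(R) ⊂ {|z| ≤ 111}. For any |lambda| < 111, the equation (R - lambda I) x = 0 forces x_1 = 0, then 111x_k = lambda x_{k+1} ⇒ x = 0, so R has no eigenvalues. But (R - lambda I) is not surjective for |lambda| < 111: solving (R - lambda I) x = e_1 would require x_n proportional to (lambda/111)^(-n), which is not in l^2. So every |lambda| < 111 lies in the residual spectrum. The boundary |lambda| = 111 is in the approximate point spectrum (the spectrum is closed). Hence sigma(R) is the closed disk of radius 111.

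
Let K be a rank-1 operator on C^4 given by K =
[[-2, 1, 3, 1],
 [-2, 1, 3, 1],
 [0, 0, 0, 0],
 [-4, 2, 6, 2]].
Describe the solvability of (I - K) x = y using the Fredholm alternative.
(I - K) is singular (det(I - K) = 0, i.e. 1 ∈ sigma(K)). (I - K) x = y is solvable iff y ⊥ ker((I - K)^*) = span{(-2, 1, 3, 1)}, i.e. iff -2y_1 + y_2 + 3y_3 + y_4 = 0. When solvable, the solutions are x = y + c·(1, 1, 0, 2), c arbitrary (ker(I - K) = span{(1, 1, 0, 2)}, dimension 1).

K has rank 1, so it is an outer product K = u v^T: every row of K is a multiple of one row vector. Reading off the entries, u = (1, 1, 0, 2) and v = (-2, 1, 3, 1) (row i of K equals u_i·v^T). A rank-one matrix u v^T satisfies K u = u (v·u) and kills the (3)-dimensional subspace v^⊥, so its characteristic polynomial is lambda^3 (lambda - v·u) with v·u = tr K = 1. Hence the eigenvalues of I - K are 1 (multiplicity 3) and 1 - (1) = 0, so det(I - K) = 0. (Direct check: I - K =
[[3, -1, -3, -1],
 [2, 0, -3, -1],
 [0, 0, 1, 0],
 [4, -2, -6, -1]]
has determinant 0.) So 1 is an eigenvalue of K and (I - K) is not invertible. The finite-dimensional Fredholm alternative says: either (I - K) is invertible, or ker(I - K) ≠ {0} and then range(I - K) = ker((I - K)^*)^⊥, with dim ker(I - K) = dim ker((I - K)^*). We are in the second case, so we need both kernels. Kernel of I - K: (I - K) u = u - u (v·u) = u - u = 0, so ker(I - K) = span{u} = span{(1, 1, 0, 2)} (it is exactly 1-dimensional because rank(I - K) = 3). Kernel of the adjoint: K is real, so (I - K)^* = I - K^T = I - v u^T, and (I - v u^T) v = v - v (u·v) = 0; hence ker((I - K)^*) = span{v} = span{(-2, 1, 3, 1)}. Therefore (I - K) x = y is solvable iff <y, v> = 0, i.e. iff -2y_1 + y_2 + 3y_3 + y_4 = 0. When this holds, K y = u (v·y) = 0, so (I - K) y = y and x = y is a particular solution; the full solution set is the line x = y + c·u = y + c·(1, 1, 0, 2), c ∈ C.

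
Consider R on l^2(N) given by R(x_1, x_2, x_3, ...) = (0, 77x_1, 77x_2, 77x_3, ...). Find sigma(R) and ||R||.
sigma(R) = closed disk {z in C : |z| ≤ 77}; ||R|| = 77

Note R = 77·U where U is the unit right shift (U x)_k = x_{k-1} (with x_0 := 0); so ||R|| = 77||U|| and sigma(R) = 77·sigma(U). ||R x||^2 = sum_{k≥1} |77x_k|^2 = 5929||x||^2, so ||R|| = 77 and sigma(R) ⊂ {|z| ≤ 77}. For any |lambda| < 77, the equation (R - lambda I) x = 0 forces x_1 = 0, then 77x_k = lambda x_{k+1} ⇒ x = 0, so R has no eigenvalues. But (R - lambda I) is not surjective for |lambda| < 77: solving (R - lambda I) x = e_1 would require x_n proportional to (lambda/77)^(-n), which is not in l^2. So every |lambda| < 77 lies in the residual spectrum. The boundary |lambda| = 77 is in the approximate point spectrum (the spectrum is closed). Hence sigma(R) is the closed disk of radius 77.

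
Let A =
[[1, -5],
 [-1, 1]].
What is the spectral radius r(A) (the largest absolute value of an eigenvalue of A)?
r(A) = (2 + sqrt(20))/2 ≈ 3.2361

The eigenvalues of A are the roots of its characteristic polynomial. With M = A (coefficients from the trace and determinant):
  p(λ) = det(λ I - M) = λ^2 - 2λ - 4.
For λ^2 - 2λ - 4 the discriminant is 20. It is nonnegative but not a perfect square, so the roots are real and irrational: λ = (2 ± sqrt(20))/2 ≈ 3.2361, -1.2361.
Thus the eigenvalues (to 4 decimals) are 3.2361 (modulus 3.2361); -1.2361 (modulus 1.2361). The spectral radius is the largest modulus: r(A) = (2 + sqrt(20))/2 ≈ 3.2361. (Cross-check: r(A) ≤ ||A||_2 ≈ 5.2361; equality holds whenever A is normal, though it can also hold for some non-normal A.)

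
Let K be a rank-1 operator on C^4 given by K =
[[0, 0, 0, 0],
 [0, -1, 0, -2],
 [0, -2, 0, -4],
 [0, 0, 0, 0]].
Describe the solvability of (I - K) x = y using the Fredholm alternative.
(I - K) is invertible (det(I - K) = 2 ≠ 0), so for every y in C^4 the equation (I - K) x = y has a unique solution.

K has rank 1, so it is an outer product K = u v^T: every row of K is a multiple of one row vector. Reading off the entries, u = (0, -1, -2, 0) and v = (0, 1, 0, 2) (row i of K equals u_i·v^T). A rank-one matrix u v^T satisfies K u = u (v·u) and kills the (3)-dimensional subspace v^⊥, so its characteristic polynomial is lambda^3 (lambda - v·u) with v·u = tr K = -1. Hence the eigenvalues of I - K are 1 (multiplicity 3) and 1 - (-1) = 2, so det(I - K) = 2. (Direct check: I - K =
[[1, 0, 0, 0],
 [0, 2, 0, 2],
 [0, 2, 1, 4],
 [0, 0, 0, 1]]
has determinant 2.) The finite-dimensional Fredholm alternative says: either (I - K) is invertible, or ker(I - K) ≠ {0} and then range(I - K) = ker((I - K)^*)^⊥, with dim ker(I - K) = dim ker((I - K)^*). Since det(I - K) ≠ 0, 1 is not an eigenvalue of K and ker(I - K) = {0}, so we are in the first case: for every y there is a unique x = (I - K)^(-1) y. Explicitly, by the Sherman–Morrison formula, (I - u v^T)^(-1) = I + u v^T/(1 - v·u), i.e. (I - K)^(-1) = I + K/(2).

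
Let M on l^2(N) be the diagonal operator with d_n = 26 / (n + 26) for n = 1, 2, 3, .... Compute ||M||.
||M|| = 26/27 (attained at n = 1)

For M diagonal, ||M|| = sup_n |d_n| = sup_n 26/(n + 26). This is positive and strictly decreasing in n, so the supremum is attained at n = 1: d_1 = 26/(1 + 26) = 26/27. Hence ||M|| = 26/27.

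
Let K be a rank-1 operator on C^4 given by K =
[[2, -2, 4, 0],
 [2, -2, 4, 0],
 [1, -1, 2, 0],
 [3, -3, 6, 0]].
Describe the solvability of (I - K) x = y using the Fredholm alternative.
(I - K) is invertible (det(I - K) = -1 ≠ 0), so for every y in C^4 the equation (I - K) x = y has a unique solution.

K has rank 1, so it is an outer product K = u v^T: every row of K is a multiple of one row vector. Reading off the entries, u = (-2, -2, -1, -3) and v = (-1, 1, -2, 0) (row i of K equals u_i·v^T). A rank-one matrix u v^T satisfies K u = u (v·u) and kills the (3)-dimensional subspace v^⊥, so its characteristic polynomial is lambda^3 (lambda - v·u) with v·u = tr K = 2. Hence the eigenvalues of I - K are 1 (multiplicity 3) and 1 - (2) = -1, so det(I - K) = -1. (Direct check: I - K =
[[-1, 2, -4, 0],
 [-2, 3, -4, 0],
 [-1, 1, -1, 0],
 [-3, 3, -6, 1]]
has determinant -1.) The finite-dimensional Fredholm alternative says: either (I - K) is invertible, or ker(I - K) ≠ {0} and then range(I - K) = ker((I - K)^*)^⊥, with dim ker(I - K) = dim ker((I - K)^*). Since det(I - K) ≠ 0, 1 is not an eigenvalue of K and ker(I - K) = {0}, so we are in the first case: for every y there is a unique x = (I - K)^(-1) y. Explicitly, by the Sherman–Morrison formula, (I - u v^T)^(-1) = I + u v^T/(1 - v·u), i.e. (I - K)^(-1) = I - K.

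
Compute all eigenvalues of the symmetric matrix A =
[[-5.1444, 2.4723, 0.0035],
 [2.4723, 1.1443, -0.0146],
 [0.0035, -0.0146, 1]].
sigma(A) ≈ {-6, 1, 2}

A is real symmetric, so its spectrum consists of real eigenvalues. Expanding the characteristic polynomial of the displayed matrix gives
  det(λ I - A) = p(λ) = λ^3 + (3)λ^2 + (-16)λ + (12).
Solving p(λ) = 0 yields eigenvalues ≈ -6, 1, 2. (A is shown rounded to 4 decimals, so these recover the underlying integer eigenvalues to within that precision.)
Verification: the trace of A = -3 equals the sum of eigenvalues -3, and det(A) ≈ -12.0006 matches the eigenvalue product -12.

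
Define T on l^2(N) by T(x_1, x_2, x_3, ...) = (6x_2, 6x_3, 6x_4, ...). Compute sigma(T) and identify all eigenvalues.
sigma(T) = closed disk {z in C : |z| ≤ 6}; sigma_p(T) = open disk {z in C : |z| < 6}

Note T = 6·V where V is the unit left shift (V x)_k = x_{k+1}; so sigma(T) = 6·sigma(V) and ||T|| = 6||V||. ||T x||^2 = 36sum_{k≥2} |x_k|^2 ≤ 36||x||^2, with equality on {x : x_1 = 0}, so ||T|| = 6. For any lambda with |lambda| < 6, set r = lambda/6 (|r| < 1); the vector x = (1, r, r^2, ...) is in l^2 and satisfies T x = 6(r, r^2, ...) = lambda x, so lambda is an eigenvalue. On the boundary |lambda| = 6 the geometric series diverges, so no l^2 eigenvector exists, but these lambda lie in the approximate point spectrum. Hence sigma(T) is the closed disk of radius 6 and sigma_p(T) is the open disk.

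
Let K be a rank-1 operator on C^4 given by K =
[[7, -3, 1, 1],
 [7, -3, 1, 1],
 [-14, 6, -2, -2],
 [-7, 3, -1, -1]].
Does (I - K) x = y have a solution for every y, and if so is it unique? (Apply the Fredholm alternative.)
(I - K) is singular (det(I - K) = 0, i.e. 1 ∈ sigma(K)). (I - K) x = y is solvable iff y ⊥ ker((I - K)^*) = span{(7, -3, 1, 1)}, i.e. iff 7y_1 - 3y_2 + y_3 + y_4 = 0. When solvable, the solutions are x = y + c·(1, 1, -2, -1), c arbitrary (ker(I - K) = span{(1, 1, -2, -1)}, dimension 1).

K has rank 1, so it is an outer product K = u v^T: every row of K is a multiple of one row vector. Reading off the entries, u = (1, 1, -2, -1) and v = (7, -3, 1, 1) (row i of K equals u_i·v^T). A rank-one matrix u v^T satisfies K u = u (v·u) and kills the (3)-dimensional subspace v^⊥, so its characteristic polynomial is lambda^3 (lambda - v·u) with v·u = tr K = 1. Hence the eigenvalues of I - K are 1 (multiplicity 3) and 1 - (1) = 0, so det(I - K) = 0. (Direct check: I - K =
[[-6, 3, -1, -1],
 [-7, 4, -1, -1],
 [14, -6, 3, 2],
 [7, -3, 1, 2]]
has determinant 0.) So 1 is an eigenvalue of K and (I - K) is not invertible. The finite-dimensional Fredholm alternative says: either (I - K) is invertible, or ker(I - K) ≠ {0} and then range(I - K) = ker((I - K)^*)^⊥, with dim ker(I - K) = dim ker((I - K)^*). We are in the second case, so we need both kernels. Kernel of I - K: (I - K) u = u - u (v·u) = u - u = 0, so ker(I - K) = span{u} = span{(1, 1, -2, -1)} (it is exactly 1-dimensional because rank(I - K) = 3). Kernel of the adjoint: K is real, so (I - K)^* = I - K^T = I - v u^T, and (I - v u^T) v = v - v (u·v) = 0; hence ker((I - K)^*) = span{v} = span{(7, -3, 1, 1)}. Therefore (I - K) x = y is solvable iff <y, v> = 0, i.e. iff 7y_1 - 3y_2 + y_3 + y_4 = 0. When this holds, K y = u (v·y) = 0, so (I - K) y = y and x = y is a particular solution; the full solution set is the line x = y + c·u = y + c·(1, 1, -2, -1), c ∈ C.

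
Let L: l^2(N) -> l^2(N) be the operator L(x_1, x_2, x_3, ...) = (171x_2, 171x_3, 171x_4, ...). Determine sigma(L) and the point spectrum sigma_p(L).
sigma(L) = closed disk {z in C : |z| ≤ 171}; sigma_p(L) = open disk {z in C : |z| < 171}

Note L = 171·V where V is the unit left shift (V x)_k = x_{k+1}; so sigma(L) = 171·sigma(V) and ||L|| = 171||V||. ||L x||^2 = 29241sum_{k≥2} |x_k|^2 ≤ 29241||x||^2, with equality on {x : x_1 = 0}, so ||L|| = 171. For any lambda with |lambda| < 171, set r = lambda/171 (|r| < 1); the vector x = (1, r, r^2, ...) is in l^2 and satisfies L x = 171(r, r^2, ...) = lambda x, so lambda is an eigenvalue. On the boundary |lambda| = 171 the geometric series diverges, so no l^2 eigenvector exists, but these lambda lie in the approximate point spectrum. Hence sigma(L) is the closed disk of radius 171 and sigma_p(L) is the open disk.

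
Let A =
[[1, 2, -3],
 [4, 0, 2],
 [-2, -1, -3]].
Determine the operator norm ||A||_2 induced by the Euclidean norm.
||A||_2 ≈ 5.703 (= sqrt(largest eigenvalue of A^T A))

||A||_2 = sigma_max(A) = sqrt(lambda_max(A^T A)). Form the symmetric matrix M = A^T A =
[[21, 4, 11],
 [4, 5, -3],
 [11, -3, 22]].
Its characteristic polynomial (trace, sum of principal 2x2 minors, determinant of M give the coefficients) is
  p(λ) = det(λ I - M) = λ^3 - 48λ^2 + 531λ - 900.
No integer candidate from the rational root theorem (±divisors of 900) is a root, so the roots are irrational. The cubic discriminant is Δ = 43657380 > 0, so there are three distinct real roots. p(2) = -22 and p(3) = 288 have opposite signs, so a root lies in (2, 3); Newton's method refines it to λ ≈ 2.0632. p(13) = 88 and p(14) = -130 have opposite signs, so a root lies in (13, 14); Newton's method refines it to λ ≈ 13.4121. p(32) = -292 and p(33) = 288 have opposite signs, so a root lies in (32, 33); Newton's method refines it to λ ≈ 32.5247. Check (Vieta): the three roots sum to 48, matching tr M = 48.
So the eigenvalues of A^T A are ≈ 2.0632, 13.4121, 32.5247 (all ≥ 0, as they must be for A^T A). The largest is λ_max ≈ 32.5247, hence ||A||_2 = sqrt(λ_max) ≈ 5.703.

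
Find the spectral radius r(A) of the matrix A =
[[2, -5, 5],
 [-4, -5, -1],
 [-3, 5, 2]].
r(A) ≈ 7.4589

The eigenvalues of A are the roots of its characteristic polynomial. With M = A (coefficients from the trace, the sum of principal 2x2 minors, and det A):
  p(λ) = det(λ I - M) = λ^3 + λ^2 - 16λ + 240.
No integer candidate from the rational root theorem (±divisors of 240) is a root, so the roots are irrational. The cubic discriminant is Δ = -1608640 < 0, so there is one real root and a complex-conjugate pair. p(-8) = -80 and p(-7) = 58 have opposite signs, so a root lies in (-8, -7); Newton's method refines it to λ ≈ -7.4589. Dividing out (λ - (-7.4589)) leaves approximately λ^2 - 6.4589λ + 32.1763. For λ^2 - 6.4589λ + 32.1763 the discriminant is -86.9879. It is negative, so the remaining roots are the complex-conjugate pair λ ≈ 3.2295 ± 4.6634i. Their product equals the constant term, so |λ|^2 ≈ 32.1763 and |λ| ≈ 5.6724.
Thus the eigenvalues (to 4 decimals) are -7.4589 (modulus 7.4589); 3.2295 ± 4.6634i (modulus 5.6724). The spectral radius is the largest modulus: r(A) ≈ 7.4589. (Cross-check: r(A) ≤ ||A||_2 ≈ 8.8326; equality holds whenever A is normal, though it can also hold for some non-normal A.)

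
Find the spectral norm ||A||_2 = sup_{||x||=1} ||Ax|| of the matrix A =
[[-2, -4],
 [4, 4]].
||A||_2 = sqrt((52 + sqrt(2448))/2) ≈ 7.1231 (= sqrt(largest eigenvalue of A^T A))

||A||_2 = sigma_max(A) = sqrt(lambda_max(A^T A)). Form the symmetric matrix M = A^T A =
[[20, 24],
 [24, 32]].
Its characteristic polynomial (trace, determinant of M give the coefficients) is
  p(λ) = det(λ I - M) = λ^2 - 52λ + 64.
For λ^2 - 52λ + 64 the discriminant is 2448. It is nonnegative but not a perfect square, so the roots are real and irrational: λ = (52 ± sqrt(2448))/2 ≈ 50.7386, 1.2614.
So the eigenvalues of A^T A are ≈ 1.2614, 50.7386 (all ≥ 0, as they must be for A^T A). The largest is λ_max = (52 + sqrt(2448))/2 ≈ 50.7386, hence ||A||_2 = sqrt(λ_max) = sqrt((52 + sqrt(2448))/2) ≈ 7.1231.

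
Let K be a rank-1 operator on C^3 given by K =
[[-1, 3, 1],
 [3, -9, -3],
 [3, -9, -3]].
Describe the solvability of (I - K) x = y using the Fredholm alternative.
(I - K) is invertible (det(I - K) = 14 ≠ 0), so for every y in C^3 the equation (I - K) x = y has a unique solution.

K has rank 1, so it is an outer product K = u v^T: every row of K is a multiple of one row vector. Reading off the entries, u = (-1, 3, 3) and v = (1, -3, -1) (row i of K equals u_i·v^T). A rank-one matrix u v^T satisfies K u = u (v·u) and kills the (2)-dimensional subspace v^⊥, so its characteristic polynomial is lambda^2 (lambda - v·u) with v·u = tr K = -13. Hence the eigenvalues of I - K are 1 (multiplicity 2) and 1 - (-13) = 14, so det(I - K) = 14. (Direct check: I - K =
[[2, -3, -1],
 [-3, 10, 3],
 [-3, 9, 4]]
has determinant 14.) The finite-dimensional Fredholm alternative says: either (I - K) is invertible, or ker(I - K) ≠ {0} and then range(I - K) = ker((I - K)^*)^⊥, with dim ker(I - K) = dim ker((I - K)^*). Since det(I - K) ≠ 0, 1 is not an eigenvalue of K and ker(I - K) = {0}, so we are in the first case: for every y there is a unique x = (I - K)^(-1) y. Explicitly, by the Sherman–Morrison formula, (I - u v^T)^(-1) = I + u v^T/(1 - v·u), i.e. (I - K)^(-1) = I + K/(14).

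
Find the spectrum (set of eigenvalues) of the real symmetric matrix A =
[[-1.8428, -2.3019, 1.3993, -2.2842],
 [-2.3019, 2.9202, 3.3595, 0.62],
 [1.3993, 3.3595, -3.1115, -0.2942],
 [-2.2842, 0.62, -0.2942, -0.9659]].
sigma(A) ≈ {-6, -3, 1, 5}

A is real symmetric, so its spectrum consists of real eigenvalues. Expanding the characteristic polynomial of the displayed matrix gives
  det(λ I - A) = p(λ) = λ^4 + (3)λ^3 + (-31)λ^2 + (-63)λ + (90.0051).
Solving p(λ) = 0 yields eigenvalues ≈ -6, -3, 1, 5. (A is shown rounded to 4 decimals, so these recover the underlying integer eigenvalues to within that precision.)
Verification: the trace of A = -3 equals the sum of eigenvalues -3, and det(A) ≈ 90.0051 matches the eigenvalue product 90.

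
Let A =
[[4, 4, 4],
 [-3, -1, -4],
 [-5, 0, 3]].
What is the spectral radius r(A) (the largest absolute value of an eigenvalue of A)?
r(A) = sqrt(28) ≈ 5.2915

The eigenvalues of A are the roots of its characteristic polynomial. With M = A (coefficients from the trace, the sum of principal 2x2 minors, and det A):
  p(λ) = det(λ I - M) = λ^3 - 6λ^2 + 37λ - 84.
By the rational root theorem any rational root is an integer divisor of 84. Testing λ = 3: p(3) = 27 - 54 + 111 - 84 = 0, so λ = 3 is a root. Dividing out (λ - 3) leaves p(λ) = (λ - 3)(λ^2 - 3λ + 28). For λ^2 - 3λ + 28 the discriminant is -103. It is negative, so the roots are the complex-conjugate pair λ = 3/2 ± (sqrt(103)/2) i ≈ 1.5 ± 5.0744i. For a conjugate pair the product of the roots equals the constant term, so |λ|^2 = 28 and |λ| = sqrt(28) ≈ 5.2915.
Thus the eigenvalues (to 4 decimals) are 1.5 ± 5.0744i (modulus 5.2915); 3 (modulus 3). The spectral radius is the largest modulus: r(A) = sqrt(28) ≈ 5.2915. (Cross-check: r(A) ≤ ||A||_2 ≈ 8.5209; equality holds whenever A is normal, though it can also hold for some non-normal A.)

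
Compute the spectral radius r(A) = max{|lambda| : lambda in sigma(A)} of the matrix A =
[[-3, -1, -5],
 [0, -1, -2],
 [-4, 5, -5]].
r(A) ≈ 7.8818

The eigenvalues of A are the roots of its characteristic polynomial. With M = A (coefficients from the trace, the sum of principal 2x2 minors, and det A):
  p(λ) = det(λ I - M) = λ^3 + 9λ^2 + 13λ + 33.
No integer candidate from the rational root theorem (±divisors of 33) is a root, so the roots are irrational. The cubic discriminant is Δ = -51232 < 0, so there is one real root and a complex-conjugate pair. p(-8) = -7 and p(-7) = 40 have opposite signs, so a root lies in (-8, -7); Newton's method refines it to λ ≈ -7.8818. Dividing out (λ - (-7.8818)) leaves approximately λ^2 + 1.1182λ + 4.1868. For λ^2 + 1.1182λ + 4.1868 the discriminant is -15.4971. It is negative, so the remaining roots are the complex-conjugate pair λ ≈ -0.5591 ± 1.9683i. Their product equals the constant term, so |λ|^2 ≈ 4.1868 and |λ| ≈ 2.0462.
Thus the eigenvalues (to 4 decimals) are -7.8818 (modulus 7.8818); -0.5591 ± 1.9683i (modulus 2.0462). The spectral radius is the largest modulus: r(A) ≈ 7.8818. (Cross-check: r(A) ≤ ||A||_2 ≈ 9.3434; equality holds whenever A is normal, though it can also hold for some non-normal A.)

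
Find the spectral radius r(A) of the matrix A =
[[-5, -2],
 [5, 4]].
r(A) = (1 + sqrt(41))/2 ≈ 3.7016

The eigenvalues of A are the roots of its characteristic polynomial. With M = A (coefficients from the trace and determinant):
  p(λ) = det(λ I - M) = λ^2 + λ - 10.
For λ^2 + λ - 10 the discriminant is 41. It is nonnegative but not a perfect square, so the roots are real and irrational: λ = (-1 ± sqrt(41))/2 ≈ 2.7016, -3.7016.
Thus the eigenvalues (to 4 decimals) are 2.7016 (modulus 2.7016); -3.7016 (modulus 3.7016). The spectral radius is the largest modulus: r(A) = (1 + sqrt(41))/2 ≈ 3.7016. (Cross-check: r(A) ≤ ||A||_2 ≈ 8.279; equality holds whenever A is normal, though it can also hold for some non-normal A.)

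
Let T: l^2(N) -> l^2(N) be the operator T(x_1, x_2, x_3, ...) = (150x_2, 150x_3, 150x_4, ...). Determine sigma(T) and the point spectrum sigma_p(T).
sigma(T) = closed disk {z in C : |z| ≤ 150}; sigma_p(T) = open disk {z in C : |z| < 150}

Note T = 150·V where V is the unit left shift (V x)_k = x_{k+1}; so sigma(T) = 150·sigma(V) and ||T|| = 150||V||. ||T x||^2 = 22500sum_{k≥2} |x_k|^2 ≤ 22500||x||^2, with equality on {x : x_1 = 0}, so ||T|| = 150. For any lambda with |lambda| < 150, set r = lambda/150 (|r| < 1); the vector x = (1, r, r^2, ...) is in l^2 and satisfies T x = 150(r, r^2, ...) = lambda x, so lambda is an eigenvalue. On the boundary |lambda| = 150 the geometric series diverges, so no l^2 eigenvector exists, but these lambda lie in the approximate point spectrum. Hence sigma(T) is the closed disk of radius 150 and sigma_p(T) is the open disk.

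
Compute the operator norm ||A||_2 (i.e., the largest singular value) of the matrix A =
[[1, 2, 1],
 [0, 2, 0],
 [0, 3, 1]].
||A||_2 = sqrt((19 + sqrt(345))/2) ≈ 4.3344 (= sqrt(largest eigenvalue of A^T A))

||A||_2 = sigma_max(A) = sqrt(lambda_max(A^T A)). Form the symmetric matrix M = A^T A =
[[1, 2, 1],
 [2, 17, 5],
 [1, 5, 2]].
Its characteristic polynomial (trace, sum of principal 2x2 minors, determinant of M give the coefficients) is
  p(λ) = det(λ I - M) = λ^3 - 20λ^2 + 23λ - 4.
By the rational root theorem any rational root is an integer divisor of 4. Testing λ = 1: p(1) = 1 - 20 + 23 - 4 = 0, so λ = 1 is a root. Dividing out (λ - 1) leaves p(λ) = (λ - 1)(λ^2 - 19λ + 4). For λ^2 - 19λ + 4 the discriminant is 345. It is nonnegative but not a perfect square, so the roots are real and irrational: λ = (19 ± sqrt(345))/2 ≈ 18.7871, 0.2129.
So the eigenvalues of A^T A are ≈ 0.2129, 1, 18.7871 (all ≥ 0, as they must be for A^T A). The largest is λ_max = (19 + sqrt(345))/2 ≈ 18.7871, hence ||A||_2 = sqrt(λ_max) = sqrt((19 + sqrt(345))/2) ≈ 4.3344.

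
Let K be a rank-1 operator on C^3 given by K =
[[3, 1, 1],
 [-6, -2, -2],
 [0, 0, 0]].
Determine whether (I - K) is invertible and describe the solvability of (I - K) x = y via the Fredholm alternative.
(I - K) is singular (det(I - K) = 0, i.e. 1 ∈ sigma(K)). (I - K) x = y is solvable iff y ⊥ ker((I - K)^*) = span{(3, 1, 1)}, i.e. iff 3y_1 + y_2 + y_3 = 0. When solvable, the solutions are x = y + c·(1, -2, 0), c arbitrary (ker(I - K) = span{(1, -2, 0)}, dimension 1).

K has rank 1, so it is an outer product K = u v^T: every row of K is a multiple of one row vector. Reading off the entries, u = (1, -2, 0) and v = (3, 1, 1) (row i of K equals u_i·v^T). A rank-one matrix u v^T satisfies K u = u (v·u) and kills the (2)-dimensional subspace v^⊥, so its characteristic polynomial is lambda^2 (lambda - v·u) with v·u = tr K = 1. Hence the eigenvalues of I - K are 1 (multiplicity 2) and 1 - (1) = 0, so det(I - K) = 0. (Direct check: I - K =
[[-2, -1, -1],
 [6, 3, 2],
 [0, 0, 1]]
has determinant 0.) So 1 is an eigenvalue of K and (I - K) is not invertible. The finite-dimensional Fredholm alternative says: either (I - K) is invertible, or ker(I - K) ≠ {0} and then range(I - K) = ker((I - K)^*)^⊥, with dim ker(I - K) = dim ker((I - K)^*). We are in the second case, so we need both kernels. Kernel of I - K: (I - K) u = u - u (v·u) = u - u = 0, so ker(I - K) = span{u} = span{(1, -2, 0)} (it is exactly 1-dimensional because rank(I - K) = 2). Kernel of the adjoint: K is real, so (I - K)^* = I - K^T = I - v u^T, and (I - v u^T) v = v - v (u·v) = 0; hence ker((I - K)^*) = span{v} = span{(3, 1, 1)}. Therefore (I - K) x = y is solvable iff <y, v> = 0, i.e. iff 3y_1 + y_2 + y_3 = 0. When this holds, K y = u (v·y) = 0, so (I - K) y = y and x = y is a particular solution; the full solution set is the line x = y + c·u = y + c·(1, -2, 0), c ∈ C.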